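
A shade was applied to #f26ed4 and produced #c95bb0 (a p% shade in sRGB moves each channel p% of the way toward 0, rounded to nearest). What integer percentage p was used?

17%

#f26ed4 is rgb(242, 110, 212); #c95bb0 is rgb(201, 91, 176).
On the R channel (widest range): 201 ≈ 242 + (p/100)(0 − 242), so p ≈ 100×(201 − 242)/(0 − 242) = -4100/-242 = 16.94.
p = 17 reproduces all three channels after rounding.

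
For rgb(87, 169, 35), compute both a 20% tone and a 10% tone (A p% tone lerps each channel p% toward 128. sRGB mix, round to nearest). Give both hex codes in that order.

#5FA136, #5BA52C

20% tone:
  R: 87 + 0.2×(128−87) = 87 + 8.2 = 95.2 → 95
  G: 169 − 8.2 = 160.8 → 161
  B: 35 + 0.2×(128−35) = 35 + 18.6 = 53.6 → 54
  → #5FA136
10% tone:
  R: 87 + 0.1×(128−87) = 87 + 4.1 = 91.1 → 91
  G: 169 + 0.1×(128−169) = 169 − 4.1 = 164.9 → 165
  B: 35 + 9.3 = 44.3 → 44
  → #5BA52C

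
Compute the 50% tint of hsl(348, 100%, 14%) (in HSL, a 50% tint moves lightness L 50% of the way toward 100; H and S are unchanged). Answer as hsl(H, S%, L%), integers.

hsl(348, 100%, 57%)

L moves 50% from 14 toward 100: 14 + 43 = 57 → 57.
H and S are unchanged.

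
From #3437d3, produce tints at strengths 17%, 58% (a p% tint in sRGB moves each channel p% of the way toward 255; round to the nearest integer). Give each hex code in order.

#3437d3 is rgb(52, 55, 211).
17%: (52 + 34.51 = 86.51→87, 55 + 34 = 89→89, 211 + 7.48 = 218.48→218) → #5759da
58%: (52 + 117.74 = 169.74→170, 55 + 116 = 171→171, 211 + 25.52 = 236.52→237) → #aaabed

#5759da, #aaabed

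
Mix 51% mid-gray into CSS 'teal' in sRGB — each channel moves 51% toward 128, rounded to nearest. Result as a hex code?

CSS teal is rgb(0, 128, 128).
Per channel, c → c + 0.51(128 − c):
  R: 0 + 65.28 = 65.28 → 65
  G: 128 + 0.51×(128−128) = 128 + 0 = 128 → 128
  B: 128 + 0.51×(128−128) = 128 + 0 = 128 → 128
rgb(65, 128, 128) = #418080.

#418080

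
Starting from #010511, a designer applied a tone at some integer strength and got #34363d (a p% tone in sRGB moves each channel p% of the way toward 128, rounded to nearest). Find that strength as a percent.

#010511 is rgb(1, 5, 17); #34363d is rgb(52, 54, 61).
On the R channel (widest range): 52 ≈ 1 + (p/100)(128 − 1), so p ≈ 100×(52 − 1)/(128 − 1) = 5100/127 = 40.16.
p = 40 reproduces all three channels after rounding.

40%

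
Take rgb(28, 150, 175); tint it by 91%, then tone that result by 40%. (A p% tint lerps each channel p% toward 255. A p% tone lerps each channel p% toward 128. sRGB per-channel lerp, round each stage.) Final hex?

#c0c7c8

Lerp each channel 91% toward 255:
  R: 28 + 206.57 = 234.57 → 235
  G: 150 + 0.91×(255−150) = 150 + 95.55 = 245.55 → 246
  B: 175 + 72.8 = 247.8 → 248
After the tint: rgb(235, 246, 248) = #ebf6f8.
Per channel, c → c + 0.4(128 − c):
  R: 235 − 42.8 = 192.2 → 192
  G: 246 − 47.2 = 198.8 → 199
  B: 248 − 48 = 200 → 200
rgb(192, 199, 200) = #c0c7c8.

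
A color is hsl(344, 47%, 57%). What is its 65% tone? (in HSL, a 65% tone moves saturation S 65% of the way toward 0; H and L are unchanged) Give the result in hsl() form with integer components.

hsl(344, 16%, 57%)

S moves 65% from 47 toward 0: 47 − 30.55 = 16.45 → 16.
H and L are unchanged.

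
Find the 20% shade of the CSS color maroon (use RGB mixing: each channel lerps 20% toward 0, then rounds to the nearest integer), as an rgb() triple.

rgb(102, 0, 0)

CSS maroon is rgb(128, 0, 0).
A 20% shade moves each channel 20% toward 0:
  R: 128 + 0.2×(0−128) = 128 − 25.6 = 102.4 → 102
  G: 0 + 0.2×(0−0) = 0 + 0 = 0 → 0
  B: 0 + 0.2×(0−0) = 0 + 0 = 0 → 0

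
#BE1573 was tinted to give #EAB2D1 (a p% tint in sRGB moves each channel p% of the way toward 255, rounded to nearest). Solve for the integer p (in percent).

#BE1573 is rgb(190, 21, 115); #EAB2D1 is rgb(234, 178, 209).
On the G channel (widest range): 178 ≈ 21 + (p/100)(255 − 21), so p ≈ 100×(178 − 21)/(255 − 21) = 15700/234 = 67.09.
p = 67 reproduces all three channels after rounding.

67%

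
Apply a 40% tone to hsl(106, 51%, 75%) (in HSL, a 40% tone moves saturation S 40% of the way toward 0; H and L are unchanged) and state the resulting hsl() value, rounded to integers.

S moves 40% from 51 toward 0: 51 − 20.4 = 30.6 → 31.
H and L are unchanged.

hsl(106, 31%, 75%)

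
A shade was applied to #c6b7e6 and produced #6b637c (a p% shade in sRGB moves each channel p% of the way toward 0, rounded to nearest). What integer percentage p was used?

#c6b7e6 is rgb(198, 183, 230); #6b637c is rgb(107, 99, 124).
On the B channel (widest range): 124 ≈ 230 + (p/100)(0 − 230), so p ≈ 100×(124 − 230)/(0 − 230) = -10600/-230 = 46.09.
p = 46 reproduces all three channels after rounding.

46%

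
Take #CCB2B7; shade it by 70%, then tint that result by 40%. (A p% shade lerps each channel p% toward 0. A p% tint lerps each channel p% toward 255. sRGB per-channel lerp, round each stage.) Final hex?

#CCB2B7 is rgb(204, 178, 183).
Lerp each channel 70% toward 0:
  R: 204 − 142.8 = 61.2 → 61
  G: 178 + 0.7×(0−178) = 178 − 124.6 = 53.4 → 53
  B: 183 − 128.1 = 54.9 → 55
After the shade: rgb(61, 53, 55) = #3D3537.
Per channel, c → c + 0.4(255 − c):
  R: 61 + 0.4×(255−61) = 61 + 77.6 = 138.6 → 139
  G: 53 + 0.4×(255−53) = 53 + 80.8 = 133.8 → 134
  B: 55 + 80 = 135 → 135
rgb(139, 134, 135) = #8B8687.

#8B8687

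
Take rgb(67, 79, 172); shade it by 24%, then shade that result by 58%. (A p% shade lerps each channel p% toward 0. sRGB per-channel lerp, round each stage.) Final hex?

A 24% shade moves each channel 24% toward 0:
  R: 67 − 16.08 = 50.92 → 51
  G: 79 + 0.24×(0−79) = 79 − 18.96 = 60.04 → 60
  B: 172 − 41.28 = 130.72 → 131
After the shade: rgb(51, 60, 131) = #333C83.
Lerp each channel 58% toward 0:
  R: 51 + 0.58×(0−51) = 51 − 29.58 = 21.42 → 21
  G: 60 + 0.58×(0−60) = 60 − 34.8 = 25.2 → 25
  B: 131 + 0.58×(0−131) = 131 − 75.98 = 55.02 → 55
rgb(21, 25, 55) = #151937.

#151937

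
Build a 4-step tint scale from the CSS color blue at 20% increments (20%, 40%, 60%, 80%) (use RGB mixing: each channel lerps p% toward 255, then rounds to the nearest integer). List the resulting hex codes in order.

#3333FF, #6666FF, #9999FF, #CCCCFF

CSS blue is rgb(0, 0, 255).
20%: (0 + 51 = 51→51, 0 + 51 = 51→51, 255→255) → #3333FF
40%: (0 + 102 = 102→102, 0 + 102 = 102→102, 255→255) → #6666FF
60%: (0 + 153 = 153→153, 0 + 153 = 153→153, 255→255) → #9999FF
80%: (0 + 204 = 204→204, 0 + 204 = 204→204, 255→255) → #CCCCFF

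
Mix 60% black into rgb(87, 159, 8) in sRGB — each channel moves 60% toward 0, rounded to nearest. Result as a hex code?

#234003

Per channel, c → c + 0.6(0 − c):
  R: 87 + 0.6×(0−87) = 87 − 52.2 = 34.8 → 35
  G: 159 + 0.6×(0−159) = 159 − 95.4 = 63.6 → 64
  B: 8 − 4.8 = 3.2 → 3
rgb(35, 64, 3) = #234003.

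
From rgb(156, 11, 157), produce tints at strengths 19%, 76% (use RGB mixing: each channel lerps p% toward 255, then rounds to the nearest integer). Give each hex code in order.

19%: (156 + 18.81 = 174.81→175, 11 + 46.36 = 57.36→57, 157 + 18.62 = 175.62→176) → #AF39B0
76%: (156 + 75.24 = 231.24→231, 11 + 185.44 = 196.44→196, 157 + 74.48 = 231.48→231) → #E7C4E7

#AF39B0, #E7C4E7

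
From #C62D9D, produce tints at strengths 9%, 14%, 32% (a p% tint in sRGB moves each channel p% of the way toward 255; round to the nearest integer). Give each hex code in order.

#C62D9D is rgb(198, 45, 157).
9%: (198 + 5.13 = 203.13→203, 45 + 18.9 = 63.9→64, 157 + 8.82 = 165.82→166) → #CB40A6
14%: (198 + 7.98 = 205.98→206, 45 + 29.4 = 74.4→74, 157 + 13.72 = 170.72→171) → #CE4AAB
32%: (198 + 18.24 = 216.24→216, 45 + 67.2 = 112.2→112, 157 + 31.36 = 188.36→188) → #D870BC

#CB40A6, #CE4AAB, #D870BC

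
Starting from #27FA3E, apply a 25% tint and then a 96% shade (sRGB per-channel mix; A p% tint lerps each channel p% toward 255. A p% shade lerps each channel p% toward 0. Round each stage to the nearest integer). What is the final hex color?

#27FA3E is rgb(39, 250, 62).
A 25% tint moves each channel 25% toward 255:
  R: 39 + 54 = 93 → 93
  G: 250 + 0.25×(255−250) = 250 + 1.25 = 251.25 → 251
  B: 62 + 0.25×(255−62) = 62 + 48.25 = 110.25 → 110
After the tint: rgb(93, 251, 110) = #5DFB6E.
A 96% shade moves each channel 96% toward 0:
  R: 93 + 0.96×(0−93) = 93 − 89.28 = 3.72 → 4
  G: 251 + 0.96×(0−251) = 251 − 240.96 = 10.04 → 10
  B: 110 + 0.96×(0−110) = 110 − 105.6 = 4.4 → 4
rgb(4, 10, 4) = #040A04.

#040A04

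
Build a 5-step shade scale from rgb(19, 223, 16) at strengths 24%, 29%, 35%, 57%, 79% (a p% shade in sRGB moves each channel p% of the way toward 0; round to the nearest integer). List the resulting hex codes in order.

24%: (19 − 4.56 = 14.44→14, 223 − 53.52 = 169.48→169, 16 − 3.84 = 12.16→12) → #0EA90C
29%: (19 − 5.51 = 13.49→13, 223 − 64.67 = 158.33→158, 16 − 4.64 = 11.36→11) → #0D9E0B
35%: (19 − 6.65 = 12.35→12, 223 − 78.05 = 144.95→145, 16 − 5.6 = 10.4→10) → #0C910A
57%: (19 − 10.83 = 8.17→8, 223 − 127.11 = 95.89→96, 16 − 9.12 = 6.88→7) → #086007
79%: (19 − 15.01 = 3.99→4, 223 − 176.17 = 46.83→47, 16 − 12.64 = 3.36→3) → #042F03

#0EA90C, #0D9E0B, #0C910A, #086007, #042F03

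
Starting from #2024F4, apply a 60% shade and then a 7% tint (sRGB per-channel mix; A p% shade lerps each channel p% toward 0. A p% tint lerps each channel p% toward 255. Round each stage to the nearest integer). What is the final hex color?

#2024F4 is rgb(32, 36, 244).
Per channel, c → c + 0.6(0 − c):
  R: 32 − 19.2 = 12.8 → 13
  G: 36 − 21.6 = 14.4 → 14
  B: 244 + 0.6×(0−244) = 244 − 146.4 = 97.6 → 98
After the shade: rgb(13, 14, 98) = #0D0E62.
Lerp each channel 7% toward 255:
  R: 13 + 0.07×(255−13) = 13 + 16.94 = 29.94 → 30
  G: 14 + 16.87 = 30.87 → 31
  B: 98 + 0.07×(255−98) = 98 + 10.99 = 108.99 → 109
rgb(30, 31, 109) = #1E1F6D.

#1E1F6D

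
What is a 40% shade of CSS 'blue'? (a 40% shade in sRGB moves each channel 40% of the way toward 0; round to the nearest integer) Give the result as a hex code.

CSS blue is rgb(0, 0, 255).
Per channel, c → c + 0.4(0 − c):
  R: 0 + 0 = 0 → 0
  G: 0 + 0 = 0 → 0
  B: 255 + 0.4×(0−255) = 255 − 102 = 153 → 153
rgb(0, 0, 153) = #000099.

#000099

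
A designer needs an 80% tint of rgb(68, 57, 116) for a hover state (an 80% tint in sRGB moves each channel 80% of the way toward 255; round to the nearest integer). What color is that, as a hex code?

Per channel, c → c + 0.8(255 − c):
  R: 68 + 0.8×(255−68) = 68 + 149.6 = 217.6 → 218
  G: 57 + 0.8×(255−57) = 57 + 158.4 = 215.4 → 215
  B: 116 + 111.2 = 227.2 → 227
rgb(218, 215, 227) = #dad7e3.

#dad7e3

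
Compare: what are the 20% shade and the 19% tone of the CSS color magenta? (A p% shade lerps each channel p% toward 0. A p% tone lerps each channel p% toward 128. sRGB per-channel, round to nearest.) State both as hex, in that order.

CSS magenta is rgb(255, 0, 255).
20% shade:
  R: 255 + 0.2×(0−255) = 255 − 51 = 204 → 204
  G: 0 + 0.2×(0−0) = 0 + 0 = 0 → 0
  B: 255 + 0.2×(0−255) = 255 − 51 = 204 → 204
  → #CC00CC
19% tone:
  R: 255 − 24.13 = 230.87 → 231
  G: 0 + 0.19×(128−0) = 0 + 24.32 = 24.32 → 24
  B: 255 + 0.19×(128−255) = 255 − 24.13 = 230.87 → 231
  → #E718E7

#CC00CC, #E718E7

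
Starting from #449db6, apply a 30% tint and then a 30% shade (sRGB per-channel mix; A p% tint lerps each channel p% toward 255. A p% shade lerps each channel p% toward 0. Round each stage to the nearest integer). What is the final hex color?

#57828f

#449db6 is rgb(68, 157, 182).
Lerp each channel 30% toward 255:
  R: 68 + 56.1 = 124.1 → 124
  G: 157 + 0.3×(255−157) = 157 + 29.4 = 186.4 → 186
  B: 182 + 21.9 = 203.9 → 204
After the tint: rgb(124, 186, 204) = #7cbacc.
Per channel, c → c + 0.3(0 − c):
  R: 124 + 0.3×(0−124) = 124 − 37.2 = 86.8 → 87
  G: 186 + 0.3×(0−186) = 186 − 55.8 = 130.2 → 130
  B: 204 + 0.3×(0−204) = 204 − 61.2 = 142.8 → 143
rgb(87, 130, 143) = #57828f.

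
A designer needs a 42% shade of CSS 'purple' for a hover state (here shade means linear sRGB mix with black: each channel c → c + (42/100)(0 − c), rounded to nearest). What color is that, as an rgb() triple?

rgb(74, 0, 74)

CSS purple is rgb(128, 0, 128).
A 42% shade moves each channel 42% toward 0:
  R: 128 − 53.76 = 74.24 → 74
  G: 0 + 0.42×(0−0) = 0 + 0 = 0 → 0
  B: 128 − 53.76 = 74.24 → 74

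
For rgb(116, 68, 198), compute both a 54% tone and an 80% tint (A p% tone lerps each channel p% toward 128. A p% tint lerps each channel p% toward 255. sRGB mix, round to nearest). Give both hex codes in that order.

54% tone:
  R: 116 + 6.48 = 122.48 → 122
  G: 68 + 0.54×(128−68) = 68 + 32.4 = 100.4 → 100
  B: 198 + 0.54×(128−198) = 198 − 37.8 = 160.2 → 160
  → #7a64a0
80% tint:
  R: 116 + 0.8×(255−116) = 116 + 111.2 = 227.2 → 227
  G: 68 + 0.8×(255−68) = 68 + 149.6 = 217.6 → 218
  B: 198 + 0.8×(255−198) = 198 + 45.6 = 243.6 → 244
  → #e3daf4

#7a64a0, #e3daf4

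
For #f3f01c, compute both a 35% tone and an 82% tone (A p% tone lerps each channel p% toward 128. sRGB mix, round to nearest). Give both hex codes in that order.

#f3f01c is rgb(243, 240, 28).
35% tone:
  R: 243 + 0.35×(128−243) = 243 − 40.25 = 202.75 → 203
  G: 240 + 0.35×(128−240) = 240 − 39.2 = 200.8 → 201
  B: 28 + 0.35×(128−28) = 28 + 35 = 63 → 63
  → #cbc93f
82% tone:
  R: 243 + 0.82×(128−243) = 243 − 94.3 = 148.7 → 149
  G: 240 − 91.84 = 148.16 → 148
  B: 28 + 0.82×(128−28) = 28 + 82 = 110 → 110
  → #95946e

#cbc93f, #95946e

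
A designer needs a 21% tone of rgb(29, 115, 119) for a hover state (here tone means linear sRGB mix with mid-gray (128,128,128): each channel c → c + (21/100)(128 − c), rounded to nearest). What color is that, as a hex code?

Per channel, c → c + 0.21(128 − c):
  R: 29 + 0.21×(128−29) = 29 + 20.79 = 49.79 → 50
  G: 115 + 0.21×(128−115) = 115 + 2.73 = 117.73 → 118
  B: 119 + 0.21×(128−119) = 119 + 1.89 = 120.89 → 121
rgb(50, 118, 121) = #327679.

#327679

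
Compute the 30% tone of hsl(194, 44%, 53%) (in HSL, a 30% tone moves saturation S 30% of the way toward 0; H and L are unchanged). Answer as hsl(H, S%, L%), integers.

hsl(194, 31%, 53%)

S moves 30% from 44 toward 0: 44 − 13.2 = 30.8 → 31.
H and L are unchanged.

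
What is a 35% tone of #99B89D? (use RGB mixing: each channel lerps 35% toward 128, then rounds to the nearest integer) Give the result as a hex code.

#99B89D is rgb(153, 184, 157).
Lerp each channel 35% toward 128:
  R: 153 + 0.35×(128−153) = 153 − 8.75 = 144.25 → 144
  G: 184 + 0.35×(128−184) = 184 − 19.6 = 164.4 → 164
  B: 157 − 10.15 = 146.85 → 147
rgb(144, 164, 147) = #90A493.

#90A493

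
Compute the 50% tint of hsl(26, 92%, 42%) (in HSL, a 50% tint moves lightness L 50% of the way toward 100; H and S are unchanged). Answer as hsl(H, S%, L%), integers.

hsl(26, 92%, 71%)

L moves 50% from 42 toward 100: 42 + 29 = 71 → 71.
H and S are unchanged.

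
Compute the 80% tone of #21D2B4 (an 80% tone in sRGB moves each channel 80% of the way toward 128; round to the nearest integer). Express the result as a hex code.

#21D2B4 is rgb(33, 210, 180).
An 80% tone moves each channel 80% toward 128:
  R: 33 + 76 = 109 → 109
  G: 210 + 0.8×(128−210) = 210 − 65.6 = 144.4 → 144
  B: 180 − 41.6 = 138.4 → 138
rgb(109, 144, 138) = #6D908A.

#6D908A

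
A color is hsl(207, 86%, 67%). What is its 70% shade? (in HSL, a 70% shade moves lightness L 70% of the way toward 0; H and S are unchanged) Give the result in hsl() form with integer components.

L moves 70% from 67 toward 0: 67 − 46.9 = 20.1 → 20.
H and S are unchanged.

hsl(207, 86%, 20%)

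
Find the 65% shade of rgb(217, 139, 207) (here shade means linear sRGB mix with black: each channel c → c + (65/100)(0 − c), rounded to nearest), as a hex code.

#4C3148

Lerp each channel 65% toward 0:
  R: 217 − 141.05 = 75.95 → 76
  G: 139 + 0.65×(0−139) = 139 − 90.35 = 48.65 → 49
  B: 207 + 0.65×(0−207) = 207 − 134.55 = 72.45 → 72
rgb(76, 49, 72) = #4C3148.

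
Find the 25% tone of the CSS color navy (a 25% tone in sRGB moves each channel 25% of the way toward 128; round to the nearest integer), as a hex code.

#202080

CSS navy is rgb(0, 0, 128).
A 25% tone moves each channel 25% toward 128:
  R: 0 + 0.25×(128−0) = 0 + 32 = 32 → 32
  G: 0 + 0.25×(128−0) = 0 + 32 = 32 → 32
  B: 128 + 0.25×(128−128) = 128 + 0 = 128 → 128
rgb(32, 32, 128) = #202080.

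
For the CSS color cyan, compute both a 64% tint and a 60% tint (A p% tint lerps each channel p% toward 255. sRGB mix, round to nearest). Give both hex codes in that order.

#A3FFFF, #99FFFF

CSS cyan is rgb(0, 255, 255).
64% tint:
  R: 0 + 0.64×(255−0) = 0 + 163.2 = 163.2 → 163
  G: 255 + 0.64×(255−255) = 255 + 0 = 255 → 255
  B: 255 + 0.64×(255−255) = 255 + 0 = 255 → 255
  → #A3FFFF
60% tint:
  R: 0 + 0.6×(255−0) = 0 + 153 = 153 → 153
  G: 255 + 0.6×(255−255) = 255 + 0 = 255 → 255
  B: 255 + 0.6×(255−255) = 255 + 0 = 255 → 255
  → #99FFFF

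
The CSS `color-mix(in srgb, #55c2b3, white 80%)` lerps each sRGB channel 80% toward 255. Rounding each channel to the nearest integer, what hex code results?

#ddf3f0

#55c2b3 is rgb(85, 194, 179).
Per channel, c → c + 0.8(255 − c):
  R: 85 + 0.8×(255−85) = 85 + 136 = 221 → 221
  G: 194 + 0.8×(255−194) = 194 + 48.8 = 242.8 → 243
  B: 179 + 0.8×(255−179) = 179 + 60.8 = 239.8 → 240
rgb(221, 243, 240) = #ddf3f0.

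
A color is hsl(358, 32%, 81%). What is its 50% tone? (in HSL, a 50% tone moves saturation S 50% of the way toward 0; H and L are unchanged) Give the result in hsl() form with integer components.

hsl(358, 16%, 81%)

S moves 50% from 32 toward 0: 32 − 16 = 16 → 16.
H and L are unchanged.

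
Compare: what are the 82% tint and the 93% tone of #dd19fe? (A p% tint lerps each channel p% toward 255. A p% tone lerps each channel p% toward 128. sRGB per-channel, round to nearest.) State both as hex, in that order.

#f9d6ff, #877989

#dd19fe is rgb(221, 25, 254).
82% tint:
  R: 221 + 27.88 = 248.88 → 249
  G: 25 + 0.82×(255−25) = 25 + 188.6 = 213.6 → 214
  B: 254 + 0.82 = 254.82 → 255
  → #f9d6ff
93% tone:
  R: 221 − 86.49 = 134.51 → 135
  G: 25 + 0.93×(128−25) = 25 + 95.79 = 120.79 → 121
  B: 254 − 117.18 = 136.82 → 137
  → #877989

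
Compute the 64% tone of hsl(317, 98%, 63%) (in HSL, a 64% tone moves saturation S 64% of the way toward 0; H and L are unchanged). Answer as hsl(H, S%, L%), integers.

S moves 64% from 98 toward 0: 98 − 62.72 = 35.28 → 35.
H and L are unchanged.

hsl(317, 35%, 63%)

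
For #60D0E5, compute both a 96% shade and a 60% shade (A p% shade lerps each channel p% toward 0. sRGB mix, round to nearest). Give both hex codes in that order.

#60D0E5 is rgb(96, 208, 229).
96% shade:
  R: 96 + 0.96×(0−96) = 96 − 92.16 = 3.84 → 4
  G: 208 + 0.96×(0−208) = 208 − 199.68 = 8.32 → 8
  B: 229 + 0.96×(0−229) = 229 − 219.84 = 9.16 → 9
  → #040809
60% shade:
  R: 96 − 57.6 = 38.4 → 38
  G: 208 + 0.6×(0−208) = 208 − 124.8 = 83.2 → 83
  B: 229 + 0.6×(0−229) = 229 − 137.4 = 91.6 → 92
  → #26535C

#040809, #26535C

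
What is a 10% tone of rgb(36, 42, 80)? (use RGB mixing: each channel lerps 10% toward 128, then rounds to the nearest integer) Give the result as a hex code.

Per channel, c → c + 0.1(128 − c):
  R: 36 + 9.2 = 45.2 → 45
  G: 42 + 0.1×(128−42) = 42 + 8.6 = 50.6 → 51
  B: 80 + 0.1×(128−80) = 80 + 4.8 = 84.8 → 85
rgb(45, 51, 85) = #2D3355.

#2D3355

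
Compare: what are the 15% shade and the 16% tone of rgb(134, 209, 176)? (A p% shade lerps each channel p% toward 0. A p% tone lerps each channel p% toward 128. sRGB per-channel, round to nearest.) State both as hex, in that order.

15% shade:
  R: 134 − 20.1 = 113.9 → 114
  G: 209 − 31.35 = 177.65 → 178
  B: 176 + 0.15×(0−176) = 176 − 26.4 = 149.6 → 150
  → #72B296
16% tone:
  R: 134 − 0.96 = 133.04 → 133
  G: 209 + 0.16×(128−209) = 209 − 12.96 = 196.04 → 196
  B: 176 + 0.16×(128−176) = 176 − 7.68 = 168.32 → 168
  → #85C4A8

#72B296, #85C4A8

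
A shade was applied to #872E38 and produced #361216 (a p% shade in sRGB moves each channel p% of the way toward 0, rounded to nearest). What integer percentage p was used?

#872E38 is rgb(135, 46, 56); #361216 is rgb(54, 18, 22).
On the R channel (widest range): 54 ≈ 135 + (p/100)(0 − 135), so p ≈ 100×(54 − 135)/(0 − 135) = -8100/-135 = 60.00.
p = 60 reproduces all three channels after rounding.

60%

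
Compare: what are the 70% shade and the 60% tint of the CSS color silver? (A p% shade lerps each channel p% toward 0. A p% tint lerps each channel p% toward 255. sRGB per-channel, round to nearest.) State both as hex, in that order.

#3a3a3a, #e6e6e6

CSS silver is rgb(192, 192, 192).
70% shade:
  R: 192 − 134.4 = 57.6 → 58
  G: 192 + 0.7×(0−192) = 192 − 134.4 = 57.6 → 58
  B: 192 + 0.7×(0−192) = 192 − 134.4 = 57.6 → 58
  → #3a3a3a
60% tint:
  R: 192 + 37.8 = 229.8 → 230
  G: 192 + 37.8 = 229.8 → 230
  B: 192 + 0.6×(255−192) = 192 + 37.8 = 229.8 → 230
  → #e6e6e6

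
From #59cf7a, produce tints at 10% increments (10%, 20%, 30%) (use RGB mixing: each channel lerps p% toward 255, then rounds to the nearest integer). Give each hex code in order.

#59cf7a is rgb(89, 207, 122).
10%: (89 + 16.6 = 105.6→106, 207 + 4.8 = 211.8→212, 122 + 13.3 = 135.3→135) → #6ad487
20%: (89 + 33.2 = 122.2→122, 207 + 9.6 = 216.6→217, 122 + 26.6 = 148.6→149) → #7ad995
30%: (89 + 49.8 = 138.8→139, 207 + 14.4 = 221.4→221, 122 + 39.9 = 161.9→162) → #8bdda2

#6ad487, #7ad995, #8bdda2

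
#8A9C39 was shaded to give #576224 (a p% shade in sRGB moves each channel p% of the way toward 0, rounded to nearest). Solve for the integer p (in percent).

#8A9C39 is rgb(138, 156, 57); #576224 is rgb(87, 98, 36).
On the G channel (widest range): 98 ≈ 156 + (p/100)(0 − 156), so p ≈ 100×(98 − 156)/(0 − 156) = -5800/-156 = 37.18.
p = 37 reproduces all three channels after rounding.

37%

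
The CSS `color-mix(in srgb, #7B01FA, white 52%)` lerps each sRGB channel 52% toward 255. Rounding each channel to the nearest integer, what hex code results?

#7B01FA is rgb(123, 1, 250).
Per channel, c → c + 0.52(255 − c):
  R: 123 + 0.52×(255−123) = 123 + 68.64 = 191.64 → 192
  G: 1 + 132.08 = 133.08 → 133
  B: 250 + 2.6 = 252.6 → 253
rgb(192, 133, 253) = #C085FD.

#C085FD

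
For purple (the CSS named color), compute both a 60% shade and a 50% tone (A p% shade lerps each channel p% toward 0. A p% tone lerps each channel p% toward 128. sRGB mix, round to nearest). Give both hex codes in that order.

CSS purple is rgb(128, 0, 128).
60% shade:
  R: 128 − 76.8 = 51.2 → 51
  G: 0 + 0 = 0 → 0
  B: 128 − 76.8 = 51.2 → 51
  → #330033
50% tone:
  R: 128 + 0 = 128 → 128
  G: 0 + 0.5×(128−0) = 0 + 64 = 64 → 64
  B: 128 + 0.5×(128−128) = 128 + 0 = 128 → 128
  → #804080

#330033, #804080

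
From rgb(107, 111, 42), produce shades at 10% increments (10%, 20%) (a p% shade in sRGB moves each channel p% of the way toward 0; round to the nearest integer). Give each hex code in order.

#606426, #565922

10%: (107 − 10.7 = 96.3→96, 111 − 11.1 = 99.9→100, 42 − 4.2 = 37.8→38) → #606426
20%: (107 − 21.4 = 85.6→86, 111 − 22.2 = 88.8→89, 42 − 8.4 = 33.6→34) → #565922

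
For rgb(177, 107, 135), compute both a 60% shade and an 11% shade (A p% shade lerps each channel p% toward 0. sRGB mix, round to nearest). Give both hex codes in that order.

60% shade:
  R: 177 − 106.2 = 70.8 → 71
  G: 107 + 0.6×(0−107) = 107 − 64.2 = 42.8 → 43
  B: 135 + 0.6×(0−135) = 135 − 81 = 54 → 54
  → #472B36
11% shade:
  R: 177 − 19.47 = 157.53 → 158
  G: 107 + 0.11×(0−107) = 107 − 11.77 = 95.23 → 95
  B: 135 − 14.85 = 120.15 → 120
  → #9E5F78

#472B36, #9E5F78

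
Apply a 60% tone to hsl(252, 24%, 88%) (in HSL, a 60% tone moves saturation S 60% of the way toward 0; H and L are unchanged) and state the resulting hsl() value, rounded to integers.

hsl(252, 10%, 88%)

S moves 60% from 24 toward 0: 24 − 14.4 = 9.6 → 10.
H and L are unchanged.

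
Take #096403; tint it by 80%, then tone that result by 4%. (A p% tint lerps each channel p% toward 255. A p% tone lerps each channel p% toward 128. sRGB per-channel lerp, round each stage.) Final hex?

#096403 is rgb(9, 100, 3).
Per channel, c → c + 0.8(255 − c):
  R: 9 + 196.8 = 205.8 → 206
  G: 100 + 124 = 224 → 224
  B: 3 + 201.6 = 204.6 → 205
After the tint: rgb(206, 224, 205) = #cee0cd.
Per channel, c → c + 0.04(128 − c):
  R: 206 − 3.12 = 202.88 → 203
  G: 224 − 3.84 = 220.16 → 220
  B: 205 + 0.04×(128−205) = 205 − 3.08 = 201.92 → 202
rgb(203, 220, 202) = #cbdcca.

#cbdcca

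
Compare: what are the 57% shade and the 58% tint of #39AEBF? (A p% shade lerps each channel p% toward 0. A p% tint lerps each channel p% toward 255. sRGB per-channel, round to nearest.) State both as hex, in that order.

#39AEBF is rgb(57, 174, 191).
57% shade:
  R: 57 − 32.49 = 24.51 → 25
  G: 174 + 0.57×(0−174) = 174 − 99.18 = 74.82 → 75
  B: 191 + 0.57×(0−191) = 191 − 108.87 = 82.13 → 82
  → #194B52
58% tint:
  R: 57 + 0.58×(255−57) = 57 + 114.84 = 171.84 → 172
  G: 174 + 0.58×(255−174) = 174 + 46.98 = 220.98 → 221
  B: 191 + 0.58×(255−191) = 191 + 37.12 = 228.12 → 228
  → #ACDDE4

#194B52, #ACDDE4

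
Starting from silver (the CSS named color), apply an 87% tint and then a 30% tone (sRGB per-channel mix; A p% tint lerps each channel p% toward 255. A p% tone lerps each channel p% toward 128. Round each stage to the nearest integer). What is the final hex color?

CSS silver is rgb(192, 192, 192).
Lerp each channel 87% toward 255:
  R: 192 + 0.87×(255−192) = 192 + 54.81 = 246.81 → 247
  G: 192 + 0.87×(255−192) = 192 + 54.81 = 246.81 → 247
  B: 192 + 0.87×(255−192) = 192 + 54.81 = 246.81 → 247
After the tint: rgb(247, 247, 247) = #f7f7f7.
Per channel, c → c + 0.3(128 − c):
  R: 247 + 0.3×(128−247) = 247 − 35.7 = 211.3 → 211
  G: 247 − 35.7 = 211.3 → 211
  B: 247 + 0.3×(128−247) = 247 − 35.7 = 211.3 → 211
rgb(211, 211, 211) = #d3d3d3.

#d3d3d3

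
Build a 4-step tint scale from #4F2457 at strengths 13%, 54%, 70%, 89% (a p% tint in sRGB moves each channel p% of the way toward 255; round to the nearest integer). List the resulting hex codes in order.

#4F2457 is rgb(79, 36, 87).
13%: (79 + 22.88 = 101.88→102, 36 + 28.47 = 64.47→64, 87 + 21.84 = 108.84→109) → #66406D
54%: (79 + 95.04 = 174.04→174, 36 + 118.26 = 154.26→154, 87 + 90.72 = 177.72→178) → #AE9AB2
70%: (79 + 123.2 = 202.2→202, 36 + 153.3 = 189.3→189, 87 + 117.6 = 204.6→205) → #CABDCD
89%: (79 + 156.64 = 235.64→236, 36 + 194.91 = 230.91→231, 87 + 149.52 = 236.52→237) → #ECE7ED

#66406D, #AE9AB2, #CABDCD, #ECE7ED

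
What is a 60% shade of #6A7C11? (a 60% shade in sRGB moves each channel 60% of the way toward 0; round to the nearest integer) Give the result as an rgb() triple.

#6A7C11 is rgb(106, 124, 17).
A 60% shade moves each channel 60% toward 0:
  R: 106 + 0.6×(0−106) = 106 − 63.6 = 42.4 → 42
  G: 124 + 0.6×(0−124) = 124 − 74.4 = 49.6 → 50
  B: 17 + 0.6×(0−17) = 17 − 10.2 = 6.8 → 7

rgb(42, 50, 7)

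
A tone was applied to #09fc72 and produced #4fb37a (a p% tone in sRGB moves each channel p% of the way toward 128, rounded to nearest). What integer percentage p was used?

#09fc72 is rgb(9, 252, 114); #4fb37a is rgb(79, 179, 122).
On the G channel (widest range): 179 ≈ 252 + (p/100)(128 − 252), so p ≈ 100×(179 − 252)/(128 − 252) = -7300/-124 = 58.87.
p = 59 reproduces all three channels after rounding.

59%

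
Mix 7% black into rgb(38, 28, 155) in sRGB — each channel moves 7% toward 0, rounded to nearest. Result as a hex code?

#231A90

A 7% shade moves each channel 7% toward 0:
  R: 38 + 0.07×(0−38) = 38 − 2.66 = 35.34 → 35
  G: 28 − 1.96 = 26.04 → 26
  B: 155 + 0.07×(0−155) = 155 − 10.85 = 144.15 → 144
rgb(35, 26, 144) = #231A90.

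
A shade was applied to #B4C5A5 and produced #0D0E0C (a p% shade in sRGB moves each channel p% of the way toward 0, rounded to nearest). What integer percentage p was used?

93%

#B4C5A5 is rgb(180, 197, 165); #0D0E0C is rgb(13, 14, 12).
On the G channel (widest range): 14 ≈ 197 + (p/100)(0 − 197), so p ≈ 100×(14 − 197)/(0 − 197) = -18300/-197 = 92.89.
p = 93 reproduces all three channels after rounding.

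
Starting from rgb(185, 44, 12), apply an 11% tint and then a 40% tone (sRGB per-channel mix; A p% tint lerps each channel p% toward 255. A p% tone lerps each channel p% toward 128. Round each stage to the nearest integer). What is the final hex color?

Lerp each channel 11% toward 255:
  R: 185 + 7.7 = 192.7 → 193
  G: 44 + 0.11×(255−44) = 44 + 23.21 = 67.21 → 67
  B: 12 + 26.73 = 38.73 → 39
After the tint: rgb(193, 67, 39) = #C14327.
Lerp each channel 40% toward 128:
  R: 193 + 0.4×(128−193) = 193 − 26 = 167 → 167
  G: 67 + 24.4 = 91.4 → 91
  B: 39 + 0.4×(128−39) = 39 + 35.6 = 74.6 → 75
rgb(167, 91, 75) = #A75B4B.

#A75B4B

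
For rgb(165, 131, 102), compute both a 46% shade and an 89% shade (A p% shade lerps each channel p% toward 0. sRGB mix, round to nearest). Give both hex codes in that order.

#594737, #120E0B

46% shade:
  R: 165 + 0.46×(0−165) = 165 − 75.9 = 89.1 → 89
  G: 131 − 60.26 = 70.74 → 71
  B: 102 − 46.92 = 55.08 → 55
  → #594737
89% shade:
  R: 165 + 0.89×(0−165) = 165 − 146.85 = 18.15 → 18
  G: 131 + 0.89×(0−131) = 131 − 116.59 = 14.41 → 14
  B: 102 + 0.89×(0−102) = 102 − 90.78 = 11.22 → 11
  → #120E0B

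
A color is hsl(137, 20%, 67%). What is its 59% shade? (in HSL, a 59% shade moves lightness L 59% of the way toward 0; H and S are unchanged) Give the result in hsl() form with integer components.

L moves 59% from 67 toward 0: 67 − 39.53 = 27.47 → 27.
H and S are unchanged.

hsl(137, 20%, 27%)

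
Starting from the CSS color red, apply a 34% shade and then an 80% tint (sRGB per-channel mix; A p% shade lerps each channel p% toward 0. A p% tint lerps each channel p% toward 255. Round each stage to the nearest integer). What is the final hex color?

#eecccc

CSS red is rgb(255, 0, 0).
A 34% shade moves each channel 34% toward 0:
  R: 255 − 86.7 = 168.3 → 168
  G: 0 + 0.34×(0−0) = 0 + 0 = 0 → 0
  B: 0 + 0 = 0 → 0
After the shade: rgb(168, 0, 0) = #a80000.
Lerp each channel 80% toward 255:
  R: 168 + 69.6 = 237.6 → 238
  G: 0 + 204 = 204 → 204
  B: 0 + 204 = 204 → 204
rgb(238, 204, 204) = #eecccc.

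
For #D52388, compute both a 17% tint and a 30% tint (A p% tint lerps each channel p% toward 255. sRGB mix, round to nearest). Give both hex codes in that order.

#D52388 is rgb(213, 35, 136).
17% tint:
  R: 213 + 0.17×(255−213) = 213 + 7.14 = 220.14 → 220
  G: 35 + 0.17×(255−35) = 35 + 37.4 = 72.4 → 72
  B: 136 + 0.17×(255−136) = 136 + 20.23 = 156.23 → 156
  → #DC489C
30% tint:
  R: 213 + 12.6 = 225.6 → 226
  G: 35 + 0.3×(255−35) = 35 + 66 = 101 → 101
  B: 136 + 35.7 = 171.7 → 172
  → #E265AC

#DC489C, #E265AC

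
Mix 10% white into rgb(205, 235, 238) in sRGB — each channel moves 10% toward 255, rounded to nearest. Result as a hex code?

#D2EDF0

A 10% tint moves each channel 10% toward 255:
  R: 205 + 5 = 210 → 210
  G: 235 + 0.1×(255−235) = 235 + 2 = 237 → 237
  B: 238 + 0.1×(255−238) = 238 + 1.7 = 239.7 → 240
rgb(210, 237, 240) = #D2EDF0.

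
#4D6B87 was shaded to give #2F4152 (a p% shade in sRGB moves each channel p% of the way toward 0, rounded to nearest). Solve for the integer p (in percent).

#4D6B87 is rgb(77, 107, 135); #2F4152 is rgb(47, 65, 82).
On the B channel (widest range): 82 ≈ 135 + (p/100)(0 − 135), so p ≈ 100×(82 − 135)/(0 − 135) = -5300/-135 = 39.26.
p = 39 reproduces all three channels after rounding.

39%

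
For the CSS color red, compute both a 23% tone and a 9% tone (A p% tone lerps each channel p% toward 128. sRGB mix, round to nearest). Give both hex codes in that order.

CSS red is rgb(255, 0, 0).
23% tone:
  R: 255 + 0.23×(128−255) = 255 − 29.21 = 225.79 → 226
  G: 0 + 0.23×(128−0) = 0 + 29.44 = 29.44 → 29
  B: 0 + 29.44 = 29.44 → 29
  → #e21d1d
9% tone:
  R: 255 + 0.09×(128−255) = 255 − 11.43 = 243.57 → 244
  G: 0 + 11.52 = 11.52 → 12
  B: 0 + 0.09×(128−0) = 0 + 11.52 = 11.52 → 12
  → #f40c0c

#e21d1d, #f40c0c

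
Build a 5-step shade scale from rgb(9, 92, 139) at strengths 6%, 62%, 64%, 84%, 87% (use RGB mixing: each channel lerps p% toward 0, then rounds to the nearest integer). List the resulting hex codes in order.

6%: (9 − 0.54 = 8.46→8, 92 − 5.52 = 86.48→86, 139 − 8.34 = 130.66→131) → #085683
62%: (9 − 5.58 = 3.42→3, 92 − 57.04 = 34.96→35, 139 − 86.18 = 52.82→53) → #032335
64%: (9 − 5.76 = 3.24→3, 92 − 58.88 = 33.12→33, 139 − 88.96 = 50.04→50) → #032132
84%: (9 − 7.56 = 1.44→1, 92 − 77.28 = 14.72→15, 139 − 116.76 = 22.24→22) → #010F16
87%: (9 − 7.83 = 1.17→1, 92 − 80.04 = 11.96→12, 139 − 120.93 = 18.07→18) → #010C12

#085683, #032335, #032132, #010F16, #010C12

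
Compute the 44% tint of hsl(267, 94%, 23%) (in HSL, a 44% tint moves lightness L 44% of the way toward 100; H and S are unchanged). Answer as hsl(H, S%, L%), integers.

hsl(267, 94%, 57%)

L moves 44% from 23 toward 100: 23 + 33.88 = 56.88 → 57.
H and S are unchanged.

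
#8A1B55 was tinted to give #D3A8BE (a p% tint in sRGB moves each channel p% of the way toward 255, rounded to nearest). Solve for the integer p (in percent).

#8A1B55 is rgb(138, 27, 85); #D3A8BE is rgb(211, 168, 190).
On the G channel (widest range): 168 ≈ 27 + (p/100)(255 − 27), so p ≈ 100×(168 − 27)/(255 − 27) = 14100/228 = 61.84.
p = 62 reproduces all three channels after rounding.

62%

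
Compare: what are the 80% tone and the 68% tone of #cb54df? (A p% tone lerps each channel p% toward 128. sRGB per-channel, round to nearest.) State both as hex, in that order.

#cb54df is rgb(203, 84, 223).
80% tone:
  R: 203 + 0.8×(128−203) = 203 − 60 = 143 → 143
  G: 84 + 0.8×(128−84) = 84 + 35.2 = 119.2 → 119
  B: 223 + 0.8×(128−223) = 223 − 76 = 147 → 147
  → #8f7793
68% tone:
  R: 203 + 0.68×(128−203) = 203 − 51 = 152 → 152
  G: 84 + 0.68×(128−84) = 84 + 29.92 = 113.92 → 114
  B: 223 + 0.68×(128−223) = 223 − 64.6 = 158.4 → 158
  → #98729e

#8f7793, #98729e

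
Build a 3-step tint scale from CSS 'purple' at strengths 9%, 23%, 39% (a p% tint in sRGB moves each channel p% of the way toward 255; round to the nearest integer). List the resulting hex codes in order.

CSS purple is rgb(128, 0, 128).
9%: (128 + 11.43 = 139.43→139, 0 + 22.95 = 22.95→23, 128 + 11.43 = 139.43→139) → #8b178b
23%: (128 + 29.21 = 157.21→157, 0 + 58.65 = 58.65→59, 128 + 29.21 = 157.21→157) → #9d3b9d
39%: (128 + 49.53 = 177.53→178, 0 + 99.45 = 99.45→99, 128 + 49.53 = 177.53→178) → #b263b2

#8b178b, #9d3b9d, #b263b2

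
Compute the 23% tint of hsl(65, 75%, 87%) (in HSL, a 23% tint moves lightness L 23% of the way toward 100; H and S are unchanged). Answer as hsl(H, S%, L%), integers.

L moves 23% from 87 toward 100: 87 + 2.99 = 89.99 → 90.
H and S are unchanged.

hsl(65, 75%, 90%)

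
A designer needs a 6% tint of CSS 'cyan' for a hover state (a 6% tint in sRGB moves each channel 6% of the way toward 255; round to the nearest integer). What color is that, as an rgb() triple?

CSS cyan is rgb(0, 255, 255).
Per channel, c → c + 0.06(255 − c):
  R: 0 + 15.3 = 15.3 → 15
  G: 255 + 0.06×(255−255) = 255 + 0 = 255 → 255
  B: 255 + 0 = 255 → 255

rgb(15, 255, 255)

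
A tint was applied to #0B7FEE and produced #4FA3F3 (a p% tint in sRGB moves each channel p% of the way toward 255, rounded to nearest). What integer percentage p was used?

28%

#0B7FEE is rgb(11, 127, 238); #4FA3F3 is rgb(79, 163, 243).
On the R channel (widest range): 79 ≈ 11 + (p/100)(255 − 11), so p ≈ 100×(79 − 11)/(255 − 11) = 6800/244 = 27.87.
p = 28 reproduces all three channels after rounding.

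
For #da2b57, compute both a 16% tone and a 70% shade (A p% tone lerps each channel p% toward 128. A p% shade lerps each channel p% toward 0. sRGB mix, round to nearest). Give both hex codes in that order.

#cc395e, #410d1a

#da2b57 is rgb(218, 43, 87).
16% tone:
  R: 218 + 0.16×(128−218) = 218 − 14.4 = 203.6 → 204
  G: 43 + 0.16×(128−43) = 43 + 13.6 = 56.6 → 57
  B: 87 + 0.16×(128−87) = 87 + 6.56 = 93.56 → 94
  → #cc395e
70% shade:
  R: 218 + 0.7×(0−218) = 218 − 152.6 = 65.4 → 65
  G: 43 − 30.1 = 12.9 → 13
  B: 87 − 60.9 = 26.1 → 26
  → #410d1a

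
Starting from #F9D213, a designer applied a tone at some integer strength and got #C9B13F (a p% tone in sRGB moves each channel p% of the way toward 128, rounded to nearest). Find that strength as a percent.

#F9D213 is rgb(249, 210, 19); #C9B13F is rgb(201, 177, 63).
On the R channel (widest range): 201 ≈ 249 + (p/100)(128 − 249), so p ≈ 100×(201 − 249)/(128 − 249) = -4800/-121 = 39.67.
p = 40 reproduces all three channels after rounding.

40%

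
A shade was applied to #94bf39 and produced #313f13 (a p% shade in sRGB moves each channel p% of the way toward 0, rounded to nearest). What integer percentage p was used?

#94bf39 is rgb(148, 191, 57); #313f13 is rgb(49, 63, 19).
On the G channel (widest range): 63 ≈ 191 + (p/100)(0 − 191), so p ≈ 100×(63 − 191)/(0 − 191) = -12800/-191 = 67.02.
p = 67 reproduces all three channels after rounding.

67%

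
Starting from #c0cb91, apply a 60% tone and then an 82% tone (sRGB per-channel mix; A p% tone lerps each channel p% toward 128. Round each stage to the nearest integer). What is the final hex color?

#858581

#c0cb91 is rgb(192, 203, 145).
A 60% tone moves each channel 60% toward 128:
  R: 192 + 0.6×(128−192) = 192 − 38.4 = 153.6 → 154
  G: 203 − 45 = 158 → 158
  B: 145 + 0.6×(128−145) = 145 − 10.2 = 134.8 → 135
After the tone: rgb(154, 158, 135) = #9a9e87.
Per channel, c → c + 0.82(128 − c):
  R: 154 + 0.82×(128−154) = 154 − 21.32 = 132.68 → 133
  G: 158 + 0.82×(128−158) = 158 − 24.6 = 133.4 → 133
  B: 135 + 0.82×(128−135) = 135 − 5.74 = 129.26 → 129
rgb(133, 133, 129) = #858581.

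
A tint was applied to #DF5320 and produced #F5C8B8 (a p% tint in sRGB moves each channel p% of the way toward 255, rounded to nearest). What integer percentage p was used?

#DF5320 is rgb(223, 83, 32); #F5C8B8 is rgb(245, 200, 184).
On the B channel (widest range): 184 ≈ 32 + (p/100)(255 − 32), so p ≈ 100×(184 − 32)/(255 − 32) = 15200/223 = 68.16.
p = 68 reproduces all three channels after rounding.

68%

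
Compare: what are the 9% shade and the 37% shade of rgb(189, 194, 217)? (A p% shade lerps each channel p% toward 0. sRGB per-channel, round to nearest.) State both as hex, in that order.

9% shade:
  R: 189 + 0.09×(0−189) = 189 − 17.01 = 171.99 → 172
  G: 194 − 17.46 = 176.54 → 177
  B: 217 − 19.53 = 197.47 → 197
  → #ACB1C5
37% shade:
  R: 189 + 0.37×(0−189) = 189 − 69.93 = 119.07 → 119
  G: 194 − 71.78 = 122.22 → 122
  B: 217 − 80.29 = 136.71 → 137
  → #777A89

#ACB1C5, #777A89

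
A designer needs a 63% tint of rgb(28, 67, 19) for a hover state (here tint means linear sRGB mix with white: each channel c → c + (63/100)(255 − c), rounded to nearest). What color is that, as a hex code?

A 63% tint moves each channel 63% toward 255:
  R: 28 + 143.01 = 171.01 → 171
  G: 67 + 0.63×(255−67) = 67 + 118.44 = 185.44 → 185
  B: 19 + 0.63×(255−19) = 19 + 148.68 = 167.68 → 168
rgb(171, 185, 168) = #abb9a8.

#abb9a8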